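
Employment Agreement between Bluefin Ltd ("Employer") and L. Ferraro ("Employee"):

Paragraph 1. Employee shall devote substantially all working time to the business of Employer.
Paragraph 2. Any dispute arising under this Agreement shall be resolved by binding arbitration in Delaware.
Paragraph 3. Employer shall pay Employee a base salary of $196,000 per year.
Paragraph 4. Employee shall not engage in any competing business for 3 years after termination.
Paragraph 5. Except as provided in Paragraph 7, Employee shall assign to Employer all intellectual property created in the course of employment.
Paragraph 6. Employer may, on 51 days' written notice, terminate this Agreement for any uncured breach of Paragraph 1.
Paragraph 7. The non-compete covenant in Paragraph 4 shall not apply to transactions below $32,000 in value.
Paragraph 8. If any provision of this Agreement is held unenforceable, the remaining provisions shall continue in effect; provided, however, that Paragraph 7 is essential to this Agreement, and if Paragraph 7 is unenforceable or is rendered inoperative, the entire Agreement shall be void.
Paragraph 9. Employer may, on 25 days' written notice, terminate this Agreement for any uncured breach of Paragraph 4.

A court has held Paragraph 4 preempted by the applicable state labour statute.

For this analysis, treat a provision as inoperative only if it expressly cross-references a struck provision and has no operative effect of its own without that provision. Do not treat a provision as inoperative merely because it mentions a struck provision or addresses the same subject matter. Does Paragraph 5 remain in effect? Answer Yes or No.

Paragraph 4 is struck. Paragraph 7 has no operative effect of its own apart from Paragraph 4 and is therefore inoperative. Paragraph 9 has no operative effect of its own apart from Paragraph 4 and is therefore inoperative. Paragraph 8 makes Paragraph 7 an essential term, and Paragraph 7 has been rendered inoperative by the cascade; under Paragraph 8, the entire Agreement is therefore void. No provision of the Agreement survives. Paragraph 5 is among the inoperative provisions, so the answer is no.

No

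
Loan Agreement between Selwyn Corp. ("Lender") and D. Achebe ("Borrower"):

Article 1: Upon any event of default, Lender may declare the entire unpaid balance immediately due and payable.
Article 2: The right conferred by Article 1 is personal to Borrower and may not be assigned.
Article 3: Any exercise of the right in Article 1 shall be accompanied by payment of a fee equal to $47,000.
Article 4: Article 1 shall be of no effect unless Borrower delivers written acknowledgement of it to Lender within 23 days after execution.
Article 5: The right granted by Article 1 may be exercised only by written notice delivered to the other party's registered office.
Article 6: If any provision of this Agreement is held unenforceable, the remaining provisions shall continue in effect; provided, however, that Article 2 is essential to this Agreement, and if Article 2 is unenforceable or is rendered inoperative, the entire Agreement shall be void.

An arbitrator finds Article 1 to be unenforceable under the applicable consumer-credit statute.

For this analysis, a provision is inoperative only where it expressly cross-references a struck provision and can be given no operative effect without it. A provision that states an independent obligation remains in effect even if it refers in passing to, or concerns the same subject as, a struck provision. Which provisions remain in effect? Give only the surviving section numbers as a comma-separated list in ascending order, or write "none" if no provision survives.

Article 1 is struck. Article 2 merely fixes the non-assignment of Article 1; with Article 1 gone it has nothing to operate on and falls away. The only function of Article 3 is the exercise fee for Article 1, so it cannot stand once Article 1 is removed. Article 4 merely fixes the acknowledgement condition for Article 1; with Article 1 gone it has nothing to operate on and falls away. Article 5 has no operative effect of its own apart from Article 1 and is therefore inoperative. Article 6 makes Article 2 an essential term, and Article 2 has been rendered inoperative by the cascade; under Article 6, the entire Agreement is therefore void. No provision of the Agreement survives.

none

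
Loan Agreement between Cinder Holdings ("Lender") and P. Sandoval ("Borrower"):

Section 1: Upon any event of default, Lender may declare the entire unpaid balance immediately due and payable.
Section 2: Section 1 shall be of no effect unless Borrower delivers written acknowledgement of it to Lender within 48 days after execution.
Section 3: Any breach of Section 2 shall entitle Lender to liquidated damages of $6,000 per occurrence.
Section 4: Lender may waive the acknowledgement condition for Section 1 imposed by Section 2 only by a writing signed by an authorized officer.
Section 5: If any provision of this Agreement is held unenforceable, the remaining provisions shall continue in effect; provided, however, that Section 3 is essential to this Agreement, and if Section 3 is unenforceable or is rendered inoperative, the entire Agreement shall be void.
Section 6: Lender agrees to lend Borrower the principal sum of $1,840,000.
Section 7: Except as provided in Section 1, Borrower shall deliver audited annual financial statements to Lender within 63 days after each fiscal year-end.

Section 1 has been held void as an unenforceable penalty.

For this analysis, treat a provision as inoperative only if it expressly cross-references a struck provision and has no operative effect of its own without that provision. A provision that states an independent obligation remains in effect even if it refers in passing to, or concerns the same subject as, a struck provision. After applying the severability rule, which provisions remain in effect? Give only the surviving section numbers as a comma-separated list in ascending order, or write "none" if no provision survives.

none

Section 1 is struck. The only function of Section 2 is the acknowledgement condition for Section 1, so it cannot stand once Section 1 is removed. The whole of Section 3 is the liquidated-damages amount, defined by reference to Section 2, so Section 3 cannot stand once Section 2 is removed. Section 4 merely fixes the waiver condition for Section 2; with Section 2 gone it has nothing to operate on and falls away. Section 5 makes Section 3 an essential term, and Section 3 has been rendered inoperative by the cascade; under Section 5, the entire Agreement is therefore void. No provision of the Agreement survives.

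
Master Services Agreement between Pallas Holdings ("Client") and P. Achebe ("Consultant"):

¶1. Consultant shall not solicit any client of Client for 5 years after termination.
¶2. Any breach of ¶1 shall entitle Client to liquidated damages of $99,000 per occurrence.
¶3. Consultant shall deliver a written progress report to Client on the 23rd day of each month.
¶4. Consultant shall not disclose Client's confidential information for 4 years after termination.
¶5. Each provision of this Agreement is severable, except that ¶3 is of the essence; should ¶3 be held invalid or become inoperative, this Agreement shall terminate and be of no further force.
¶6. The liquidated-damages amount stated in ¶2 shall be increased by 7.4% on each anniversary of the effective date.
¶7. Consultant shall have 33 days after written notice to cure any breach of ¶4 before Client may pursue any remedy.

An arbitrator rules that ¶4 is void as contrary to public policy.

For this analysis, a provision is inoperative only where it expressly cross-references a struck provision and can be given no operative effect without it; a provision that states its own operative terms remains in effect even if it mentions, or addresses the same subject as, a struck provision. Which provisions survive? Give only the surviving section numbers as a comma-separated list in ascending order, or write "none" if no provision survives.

¶4 is struck. The only function of ¶7 is the cure period for breach of ¶4, so it cannot stand once ¶4 is removed. ¶5 makes ¶3 an essential term, but ¶3 is unaffected, so the severability proviso in ¶5 preserves the remaining provisions. ¶1, ¶2, ¶3, ¶5, and ¶6 remain in effect.

1, 2, 3, 5, 6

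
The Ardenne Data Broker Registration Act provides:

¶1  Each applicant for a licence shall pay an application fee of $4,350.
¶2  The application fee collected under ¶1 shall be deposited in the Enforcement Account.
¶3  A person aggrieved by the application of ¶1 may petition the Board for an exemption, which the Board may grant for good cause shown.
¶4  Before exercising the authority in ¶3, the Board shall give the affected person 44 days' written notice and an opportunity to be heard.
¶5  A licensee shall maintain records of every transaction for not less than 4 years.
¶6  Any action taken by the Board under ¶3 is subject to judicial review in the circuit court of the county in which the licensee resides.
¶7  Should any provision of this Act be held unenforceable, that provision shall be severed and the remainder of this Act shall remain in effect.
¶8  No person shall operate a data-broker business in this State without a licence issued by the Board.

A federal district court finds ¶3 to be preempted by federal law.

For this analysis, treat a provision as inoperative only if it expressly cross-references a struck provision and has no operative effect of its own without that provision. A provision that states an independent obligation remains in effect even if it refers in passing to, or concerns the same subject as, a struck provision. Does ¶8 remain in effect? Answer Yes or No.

Yes

¶3 is struck. The only function of ¶4 is the notice-and-hearing requirement for ¶3, so it cannot stand once ¶3 is removed. ¶6 has no operative effect of its own apart from ¶3 and is therefore inoperative. ¶7 is a severability clause and preserves every provision that can still be given independent effect. The provisions still in force are ¶1, ¶2, ¶5, ¶7, and ¶8. ¶8 is among the surviving provisions, so the answer is yes.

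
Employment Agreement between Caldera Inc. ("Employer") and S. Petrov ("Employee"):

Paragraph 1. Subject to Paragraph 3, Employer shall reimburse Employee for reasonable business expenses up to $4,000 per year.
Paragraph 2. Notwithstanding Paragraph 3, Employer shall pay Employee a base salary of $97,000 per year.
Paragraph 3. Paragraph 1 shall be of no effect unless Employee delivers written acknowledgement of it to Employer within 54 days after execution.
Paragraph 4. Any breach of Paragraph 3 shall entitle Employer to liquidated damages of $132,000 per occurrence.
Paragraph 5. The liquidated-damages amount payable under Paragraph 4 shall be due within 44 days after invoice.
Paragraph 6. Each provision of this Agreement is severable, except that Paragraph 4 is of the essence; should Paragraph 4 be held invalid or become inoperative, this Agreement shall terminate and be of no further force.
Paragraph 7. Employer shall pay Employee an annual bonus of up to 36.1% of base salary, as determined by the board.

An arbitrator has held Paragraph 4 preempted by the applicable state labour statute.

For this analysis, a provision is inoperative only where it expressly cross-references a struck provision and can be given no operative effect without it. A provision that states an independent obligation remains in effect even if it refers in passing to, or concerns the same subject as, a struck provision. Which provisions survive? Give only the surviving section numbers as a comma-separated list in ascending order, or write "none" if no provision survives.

Paragraph 4 is struck. The whole of Paragraph 5 is the payment deadline for the liquidated-damages amount, defined by reference to Paragraph 4, so Paragraph 5 cannot stand once Paragraph 4 is removed. Paragraph 6 makes Paragraph 4 an essential term, and Paragraph 4 is the provision held invalid; under Paragraph 6, the entire Agreement is therefore void. No provision of the Agreement survives.

none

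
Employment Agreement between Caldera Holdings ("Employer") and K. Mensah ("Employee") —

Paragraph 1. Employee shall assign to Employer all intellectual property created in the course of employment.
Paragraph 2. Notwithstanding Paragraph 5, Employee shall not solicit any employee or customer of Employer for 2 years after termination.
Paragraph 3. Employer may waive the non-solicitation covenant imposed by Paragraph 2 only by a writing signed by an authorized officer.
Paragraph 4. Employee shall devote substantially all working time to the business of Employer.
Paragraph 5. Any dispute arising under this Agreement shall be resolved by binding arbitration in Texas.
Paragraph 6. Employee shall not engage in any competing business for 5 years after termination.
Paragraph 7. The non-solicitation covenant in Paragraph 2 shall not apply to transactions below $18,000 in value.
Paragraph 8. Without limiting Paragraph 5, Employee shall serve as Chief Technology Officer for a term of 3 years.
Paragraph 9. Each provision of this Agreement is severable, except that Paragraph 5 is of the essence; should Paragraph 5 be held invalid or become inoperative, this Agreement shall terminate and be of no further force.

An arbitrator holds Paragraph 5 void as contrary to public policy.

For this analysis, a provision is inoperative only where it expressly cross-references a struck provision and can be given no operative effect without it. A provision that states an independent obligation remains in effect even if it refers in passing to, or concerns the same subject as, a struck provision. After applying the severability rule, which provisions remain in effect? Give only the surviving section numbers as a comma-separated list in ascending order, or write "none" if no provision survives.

none

Paragraph 5 is struck. No other provision's operative terms depend on Paragraph 5. Paragraph 9 makes Paragraph 5 an essential term, and Paragraph 5 is the provision held invalid; under Paragraph 9, the entire Agreement is therefore void. No provision of the Agreement survives.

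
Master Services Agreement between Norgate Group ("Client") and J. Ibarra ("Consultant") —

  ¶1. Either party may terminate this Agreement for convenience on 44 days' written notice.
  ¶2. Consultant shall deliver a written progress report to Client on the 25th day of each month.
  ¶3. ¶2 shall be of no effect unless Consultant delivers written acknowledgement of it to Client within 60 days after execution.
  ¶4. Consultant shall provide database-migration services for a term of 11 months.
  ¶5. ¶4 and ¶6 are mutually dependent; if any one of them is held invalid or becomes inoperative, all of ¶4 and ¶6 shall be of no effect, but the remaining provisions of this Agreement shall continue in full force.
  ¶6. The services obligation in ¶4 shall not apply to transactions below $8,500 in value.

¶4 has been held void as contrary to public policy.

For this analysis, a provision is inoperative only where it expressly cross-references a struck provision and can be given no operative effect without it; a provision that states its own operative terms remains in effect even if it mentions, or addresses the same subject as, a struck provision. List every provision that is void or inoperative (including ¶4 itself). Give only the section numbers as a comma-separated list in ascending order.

4, 6

¶4 is struck. ¶6 has no operative effect of its own apart from ¶4 and is therefore inoperative. ¶5 declares ¶4 and ¶6 mutually dependent; since one of them has fallen, all of them are of no effect. The remainder continues in force under ¶5. ¶1, ¶2, ¶3, and ¶5 remain in effect.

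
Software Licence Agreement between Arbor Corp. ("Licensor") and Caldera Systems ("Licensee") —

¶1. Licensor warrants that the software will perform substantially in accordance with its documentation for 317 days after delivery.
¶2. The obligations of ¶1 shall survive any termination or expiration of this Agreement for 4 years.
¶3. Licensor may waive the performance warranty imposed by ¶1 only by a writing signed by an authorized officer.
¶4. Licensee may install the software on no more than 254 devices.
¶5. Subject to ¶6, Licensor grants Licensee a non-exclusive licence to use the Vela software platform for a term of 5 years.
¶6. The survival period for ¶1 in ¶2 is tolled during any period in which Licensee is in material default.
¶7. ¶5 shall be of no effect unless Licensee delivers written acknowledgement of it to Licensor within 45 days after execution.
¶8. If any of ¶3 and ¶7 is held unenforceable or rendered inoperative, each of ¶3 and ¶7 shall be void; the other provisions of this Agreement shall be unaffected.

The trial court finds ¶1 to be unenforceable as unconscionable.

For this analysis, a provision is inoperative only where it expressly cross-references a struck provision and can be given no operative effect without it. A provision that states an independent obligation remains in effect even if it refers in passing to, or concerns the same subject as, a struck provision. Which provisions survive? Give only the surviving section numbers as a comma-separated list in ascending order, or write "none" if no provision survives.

4, 5, 8

¶1 is struck. ¶2 operates only by reference to ¶1, so it falls with ¶1. The only function of ¶3 is the waiver condition for ¶1, so it cannot stand once ¶1 is removed. ¶6 does nothing except set the tolling of the survival period for ¶1 by reference to ¶2; with ¶2 gone it has no independent effect and is inoperative. ¶5 mentions ¶6 but its own obligation stands independently of ¶6, so ¶5 is not affected. ¶8 declares ¶3 and ¶7 mutually dependent; since one of them has fallen, all of them are of no effect. That brings down ¶7 as well. The remainder continues in force under ¶8. That leaves ¶4, ¶5, and ¶8 in effect.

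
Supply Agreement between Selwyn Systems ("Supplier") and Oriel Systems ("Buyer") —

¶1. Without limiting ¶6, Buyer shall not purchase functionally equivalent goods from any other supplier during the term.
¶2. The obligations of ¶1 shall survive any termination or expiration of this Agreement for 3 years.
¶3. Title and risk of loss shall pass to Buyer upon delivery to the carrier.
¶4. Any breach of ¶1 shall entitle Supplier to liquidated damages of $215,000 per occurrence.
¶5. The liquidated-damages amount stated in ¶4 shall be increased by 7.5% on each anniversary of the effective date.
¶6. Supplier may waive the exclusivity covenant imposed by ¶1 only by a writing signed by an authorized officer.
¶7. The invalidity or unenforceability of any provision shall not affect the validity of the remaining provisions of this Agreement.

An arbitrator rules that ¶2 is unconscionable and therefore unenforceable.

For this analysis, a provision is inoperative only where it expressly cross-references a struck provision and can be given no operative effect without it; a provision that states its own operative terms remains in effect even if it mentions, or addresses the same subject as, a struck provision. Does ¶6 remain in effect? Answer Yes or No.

¶2 is struck. No other provision's operative terms depend on ¶2. ¶7 is a severability clause and preserves every provision that can still be given independent effect. The provisions still in force are ¶1, ¶3, ¶4, ¶5, ¶6, and ¶7. ¶6 is among the surviving provisions, so the answer is yes.

Yes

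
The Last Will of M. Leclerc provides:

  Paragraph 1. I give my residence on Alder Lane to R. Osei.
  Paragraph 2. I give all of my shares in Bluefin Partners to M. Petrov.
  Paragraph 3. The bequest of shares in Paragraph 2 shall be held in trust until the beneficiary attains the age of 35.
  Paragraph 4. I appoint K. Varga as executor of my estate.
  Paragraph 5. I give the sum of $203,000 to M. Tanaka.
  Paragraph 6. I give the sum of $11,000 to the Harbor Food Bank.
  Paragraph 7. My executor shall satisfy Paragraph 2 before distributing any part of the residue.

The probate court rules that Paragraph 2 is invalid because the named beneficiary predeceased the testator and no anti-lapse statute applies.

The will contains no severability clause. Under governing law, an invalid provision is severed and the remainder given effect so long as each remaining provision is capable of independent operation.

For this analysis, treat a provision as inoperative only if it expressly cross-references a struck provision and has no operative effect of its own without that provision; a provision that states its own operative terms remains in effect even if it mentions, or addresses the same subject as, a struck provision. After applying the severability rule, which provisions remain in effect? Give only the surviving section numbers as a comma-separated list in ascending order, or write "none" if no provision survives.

1, 4, 5, 6

Paragraph 2 is struck. Paragraph 3 operates only by reference to Paragraph 2, so it falls with Paragraph 2. Paragraph 7 has no operative effect of its own apart from Paragraph 2 and is therefore inoperative. Under the stated default rule, only provisions that cannot operate independently fall away; the rest are enforced. That leaves Paragraph 1, Paragraph 4, Paragraph 5, and Paragraph 6 in effect.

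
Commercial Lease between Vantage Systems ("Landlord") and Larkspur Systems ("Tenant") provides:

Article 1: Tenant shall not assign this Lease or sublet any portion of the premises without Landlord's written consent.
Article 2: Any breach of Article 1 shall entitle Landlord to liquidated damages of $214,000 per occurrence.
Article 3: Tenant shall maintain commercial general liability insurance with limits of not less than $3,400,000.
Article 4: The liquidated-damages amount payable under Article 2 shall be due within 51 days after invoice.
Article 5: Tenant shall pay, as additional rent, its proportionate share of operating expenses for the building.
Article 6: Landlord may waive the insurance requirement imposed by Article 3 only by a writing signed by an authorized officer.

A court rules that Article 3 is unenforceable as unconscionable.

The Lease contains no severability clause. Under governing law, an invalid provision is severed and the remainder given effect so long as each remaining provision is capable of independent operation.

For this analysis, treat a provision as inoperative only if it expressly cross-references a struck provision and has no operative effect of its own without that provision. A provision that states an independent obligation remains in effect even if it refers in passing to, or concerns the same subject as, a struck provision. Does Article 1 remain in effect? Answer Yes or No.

Yes

Article 3 is struck. Article 6 has no operative effect of its own apart from Article 3 and is therefore inoperative. With no severability clause, the stated default rule severs what cannot stand and enforces each remaining provision that can operate on its own. The provisions still in force are Article 1, Article 2, Article 4, and Article 5. Article 1 is among the surviving provisions, so the answer is yes.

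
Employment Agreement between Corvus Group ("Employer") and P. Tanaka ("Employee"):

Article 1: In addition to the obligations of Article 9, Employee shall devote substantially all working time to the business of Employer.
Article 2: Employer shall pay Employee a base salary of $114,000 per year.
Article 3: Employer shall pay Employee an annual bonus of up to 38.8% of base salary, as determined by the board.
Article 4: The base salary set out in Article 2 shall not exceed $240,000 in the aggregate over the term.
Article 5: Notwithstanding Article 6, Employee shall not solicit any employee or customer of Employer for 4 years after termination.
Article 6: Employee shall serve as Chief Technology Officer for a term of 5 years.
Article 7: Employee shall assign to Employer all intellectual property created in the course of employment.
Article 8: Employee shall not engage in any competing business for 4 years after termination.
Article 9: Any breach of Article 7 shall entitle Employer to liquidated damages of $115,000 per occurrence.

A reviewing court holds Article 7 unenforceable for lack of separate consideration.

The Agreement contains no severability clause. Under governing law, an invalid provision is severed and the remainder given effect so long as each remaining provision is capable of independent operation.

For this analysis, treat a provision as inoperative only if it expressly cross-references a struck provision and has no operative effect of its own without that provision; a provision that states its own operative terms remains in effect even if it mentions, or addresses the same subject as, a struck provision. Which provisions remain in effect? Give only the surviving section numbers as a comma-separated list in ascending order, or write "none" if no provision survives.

Article 7 is struck. Article 9 operates only by reference to Article 7, so it falls with Article 7. Article 1 mentions Article 9 but its own obligation stands independently of Article 9, so Article 1 is not affected. With no severability clause, the stated default rule severs what cannot stand and enforces each remaining provision that can operate on its own. Article 1, Article 2, Article 3, Article 4, Article 5, Article 6, and Article 8 remain in effect.

1, 2, 3, 4, 5, 6, 8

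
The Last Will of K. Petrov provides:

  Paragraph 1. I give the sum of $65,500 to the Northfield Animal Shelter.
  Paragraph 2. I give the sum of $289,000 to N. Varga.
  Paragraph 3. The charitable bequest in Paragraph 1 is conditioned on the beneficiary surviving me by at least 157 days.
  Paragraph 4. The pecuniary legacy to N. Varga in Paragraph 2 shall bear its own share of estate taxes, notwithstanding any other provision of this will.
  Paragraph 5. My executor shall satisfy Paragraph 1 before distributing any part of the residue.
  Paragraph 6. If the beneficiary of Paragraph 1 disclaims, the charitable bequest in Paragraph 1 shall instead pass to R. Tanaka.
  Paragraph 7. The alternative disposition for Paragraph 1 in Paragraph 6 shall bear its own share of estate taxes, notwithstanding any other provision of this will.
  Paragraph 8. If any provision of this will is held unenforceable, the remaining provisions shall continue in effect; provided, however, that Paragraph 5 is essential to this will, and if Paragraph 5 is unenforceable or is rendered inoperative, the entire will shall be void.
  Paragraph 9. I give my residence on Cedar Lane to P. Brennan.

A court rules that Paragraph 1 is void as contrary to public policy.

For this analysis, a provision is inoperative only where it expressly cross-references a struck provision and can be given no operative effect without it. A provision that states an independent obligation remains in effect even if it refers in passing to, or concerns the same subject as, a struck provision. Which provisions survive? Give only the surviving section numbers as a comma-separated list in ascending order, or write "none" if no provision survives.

none

Paragraph 1 is struck. Paragraph 3 operates only by reference to Paragraph 1, so it falls with Paragraph 1. The only function of Paragraph 5 is the priority direction for Paragraph 1, so it cannot stand once Paragraph 1 is removed. Paragraph 6 merely fixes the alternative disposition for Paragraph 1; with Paragraph 1 gone it has nothing to operate on and falls away. Paragraph 7 has no operative effect of its own apart from Paragraph 6 and is therefore inoperative. Paragraph 8 makes Paragraph 5 an essential term, and Paragraph 5 has been rendered inoperative by the cascade; under Paragraph 8, the entire will is therefore void. No provision of the will survives.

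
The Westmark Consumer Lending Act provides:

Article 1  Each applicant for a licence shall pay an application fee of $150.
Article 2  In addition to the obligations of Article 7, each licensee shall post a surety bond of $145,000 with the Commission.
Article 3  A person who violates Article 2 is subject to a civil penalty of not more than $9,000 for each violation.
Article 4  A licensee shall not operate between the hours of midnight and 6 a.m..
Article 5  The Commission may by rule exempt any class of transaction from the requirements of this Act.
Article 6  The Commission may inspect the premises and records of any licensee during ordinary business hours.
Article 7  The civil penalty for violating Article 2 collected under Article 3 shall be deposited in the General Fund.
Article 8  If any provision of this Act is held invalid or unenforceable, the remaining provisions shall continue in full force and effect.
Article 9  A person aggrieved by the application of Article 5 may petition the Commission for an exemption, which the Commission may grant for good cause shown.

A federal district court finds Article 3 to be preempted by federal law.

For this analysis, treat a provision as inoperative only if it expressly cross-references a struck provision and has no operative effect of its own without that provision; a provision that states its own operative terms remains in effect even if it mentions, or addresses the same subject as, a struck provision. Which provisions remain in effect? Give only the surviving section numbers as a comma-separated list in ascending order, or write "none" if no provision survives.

1, 2, 4, 5, 6, 8, 9

Article 3 is struck. Article 7 does nothing except set the disposition of the civil penalty for violating Article 2 by reference to Article 3; with Article 3 gone it has no independent effect and is inoperative. Although Article 2 refers to Article 7, its operative terms do not depend on Article 7, so it remains in effect. Article 8 is a severability clause and preserves every provision that can still be given independent effect. That leaves Article 1, Article 2, Article 4, Article 5, Article 6, Article 8, and Article 9 in effect.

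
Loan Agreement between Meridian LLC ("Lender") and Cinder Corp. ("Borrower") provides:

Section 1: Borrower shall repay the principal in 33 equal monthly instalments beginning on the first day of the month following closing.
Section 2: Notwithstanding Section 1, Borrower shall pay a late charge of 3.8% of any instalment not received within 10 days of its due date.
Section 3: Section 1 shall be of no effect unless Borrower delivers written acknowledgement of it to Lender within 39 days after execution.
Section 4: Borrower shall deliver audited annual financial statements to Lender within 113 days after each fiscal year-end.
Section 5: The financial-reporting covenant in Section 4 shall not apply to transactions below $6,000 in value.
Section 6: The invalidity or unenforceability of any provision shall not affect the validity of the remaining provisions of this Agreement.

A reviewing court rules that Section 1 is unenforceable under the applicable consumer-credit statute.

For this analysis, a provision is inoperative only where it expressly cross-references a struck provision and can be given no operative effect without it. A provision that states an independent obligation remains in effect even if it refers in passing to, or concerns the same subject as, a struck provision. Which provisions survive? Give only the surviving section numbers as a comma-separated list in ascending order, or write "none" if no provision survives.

Section 1 is struck. Section 3 operates only by reference to Section 1, so it falls with Section 1. Section 2 mentions Section 1 but its own obligation stands independently of Section 1, so Section 2 is not affected. Under the severability clause in Section 6, the remaining provisions continue in force. That leaves Section 2, Section 4, Section 5, and Section 6 in effect.

2, 4, 5, 6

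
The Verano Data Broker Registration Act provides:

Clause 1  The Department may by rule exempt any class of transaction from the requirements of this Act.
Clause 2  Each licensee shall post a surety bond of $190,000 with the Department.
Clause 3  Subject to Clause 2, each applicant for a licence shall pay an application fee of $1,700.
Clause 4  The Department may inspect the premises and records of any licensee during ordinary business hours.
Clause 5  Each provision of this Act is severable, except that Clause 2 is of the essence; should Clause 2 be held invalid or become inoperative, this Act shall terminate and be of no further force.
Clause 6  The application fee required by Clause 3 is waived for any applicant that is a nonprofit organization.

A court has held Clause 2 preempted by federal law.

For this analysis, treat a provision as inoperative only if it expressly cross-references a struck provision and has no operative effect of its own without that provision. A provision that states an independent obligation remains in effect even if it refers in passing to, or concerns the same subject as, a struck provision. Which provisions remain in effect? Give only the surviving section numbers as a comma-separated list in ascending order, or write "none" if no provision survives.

none

Clause 2 is struck. No other provision's operative terms depend on Clause 2. Clause 5 makes Clause 2 an essential term, and Clause 2 is the provision held invalid; under Clause 5, the entire Act is therefore void. No provision of the Act survives.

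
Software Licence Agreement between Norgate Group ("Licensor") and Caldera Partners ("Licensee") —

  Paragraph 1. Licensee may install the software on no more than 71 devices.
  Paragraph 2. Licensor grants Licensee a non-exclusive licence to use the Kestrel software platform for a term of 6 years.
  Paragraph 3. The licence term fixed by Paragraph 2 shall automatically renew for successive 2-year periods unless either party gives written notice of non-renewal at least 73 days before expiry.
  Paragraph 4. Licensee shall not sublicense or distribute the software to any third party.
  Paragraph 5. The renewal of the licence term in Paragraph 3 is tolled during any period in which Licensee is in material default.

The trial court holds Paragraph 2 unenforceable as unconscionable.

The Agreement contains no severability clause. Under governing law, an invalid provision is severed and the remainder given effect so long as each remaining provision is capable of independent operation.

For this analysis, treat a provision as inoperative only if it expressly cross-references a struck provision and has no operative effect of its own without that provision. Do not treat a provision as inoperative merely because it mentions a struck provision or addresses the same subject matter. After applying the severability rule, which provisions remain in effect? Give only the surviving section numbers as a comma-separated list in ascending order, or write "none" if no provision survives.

Paragraph 2 is struck. Paragraph 3 does nothing except set the renewal of the licence term by reference to Paragraph 2; with Paragraph 2 gone it has no independent effect and is inoperative. Paragraph 5 has no operative effect of its own apart from Paragraph 3 and is therefore inoperative. With no severability clause, the stated default rule severs what cannot stand and enforces each remaining provision that can operate on its own. That leaves Paragraph 1 and Paragraph 4 in effect.

1, 4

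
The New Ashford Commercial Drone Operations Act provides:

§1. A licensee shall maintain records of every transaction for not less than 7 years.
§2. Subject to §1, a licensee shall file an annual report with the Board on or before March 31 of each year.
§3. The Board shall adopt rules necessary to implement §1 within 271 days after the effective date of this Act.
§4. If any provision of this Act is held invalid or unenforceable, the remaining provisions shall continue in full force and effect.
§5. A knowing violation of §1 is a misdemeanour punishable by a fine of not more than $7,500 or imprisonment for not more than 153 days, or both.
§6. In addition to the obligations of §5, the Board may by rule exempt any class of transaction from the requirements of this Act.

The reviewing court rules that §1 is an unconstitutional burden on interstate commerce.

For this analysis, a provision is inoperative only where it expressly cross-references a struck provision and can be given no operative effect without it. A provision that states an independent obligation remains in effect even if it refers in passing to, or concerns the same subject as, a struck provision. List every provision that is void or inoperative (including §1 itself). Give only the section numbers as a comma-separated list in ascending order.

§1 is struck. §3 has no operative effect of its own apart from §1 and is therefore inoperative. §5 has no operative effect of its own apart from §1 and is therefore inoperative. §2 mentions §1 but its own obligation stands independently of §1, so §2 is not affected. §6 mentions §5 but its own obligation stands independently of §5, so §6 is not affected. §4 is a severability clause and preserves every provision that can still be given independent effect. §2, §4, and §6 remain in effect.

1, 3, 5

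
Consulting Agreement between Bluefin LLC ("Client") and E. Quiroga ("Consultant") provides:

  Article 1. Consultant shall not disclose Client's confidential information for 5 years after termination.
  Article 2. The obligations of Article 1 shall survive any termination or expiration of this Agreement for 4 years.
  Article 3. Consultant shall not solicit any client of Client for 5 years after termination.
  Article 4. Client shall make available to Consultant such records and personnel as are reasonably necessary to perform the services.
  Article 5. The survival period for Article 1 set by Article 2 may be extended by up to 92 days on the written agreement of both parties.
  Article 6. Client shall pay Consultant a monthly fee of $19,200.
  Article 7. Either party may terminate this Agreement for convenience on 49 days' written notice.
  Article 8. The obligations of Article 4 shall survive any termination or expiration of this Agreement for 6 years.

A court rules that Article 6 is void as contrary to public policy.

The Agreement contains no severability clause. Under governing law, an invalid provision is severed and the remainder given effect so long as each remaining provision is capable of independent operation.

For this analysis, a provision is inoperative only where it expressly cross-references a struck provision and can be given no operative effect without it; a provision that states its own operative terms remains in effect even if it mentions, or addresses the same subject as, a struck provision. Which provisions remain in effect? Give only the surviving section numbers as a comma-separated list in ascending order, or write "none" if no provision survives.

Article 6 is struck. No other provision's operative terms depend on Article 6. Under the stated default rule, only provisions that cannot operate independently fall away; the rest are enforced. The provisions still in force are Article 1, Article 2, Article 3, Article 4, Article 5, Article 7, and Article 8.

1, 2, 3, 4, 5, 7, 8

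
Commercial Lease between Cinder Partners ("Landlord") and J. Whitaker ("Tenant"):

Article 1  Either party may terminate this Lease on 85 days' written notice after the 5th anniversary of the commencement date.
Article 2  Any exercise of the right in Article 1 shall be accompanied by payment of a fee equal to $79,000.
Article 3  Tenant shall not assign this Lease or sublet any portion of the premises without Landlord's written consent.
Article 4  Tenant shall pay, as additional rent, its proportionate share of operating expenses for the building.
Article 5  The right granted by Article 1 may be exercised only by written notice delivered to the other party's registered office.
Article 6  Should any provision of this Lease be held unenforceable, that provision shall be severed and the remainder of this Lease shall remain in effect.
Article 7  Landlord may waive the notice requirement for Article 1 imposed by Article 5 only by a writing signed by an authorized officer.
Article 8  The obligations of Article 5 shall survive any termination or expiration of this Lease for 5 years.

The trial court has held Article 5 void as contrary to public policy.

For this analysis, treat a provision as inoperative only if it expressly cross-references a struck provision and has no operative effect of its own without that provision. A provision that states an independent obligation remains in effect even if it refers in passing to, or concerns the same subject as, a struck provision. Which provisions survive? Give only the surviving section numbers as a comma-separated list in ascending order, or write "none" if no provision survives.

1, 2, 3, 4, 6

Article 5 is struck. Article 7 merely fixes the waiver condition for Article 5; with Article 5 gone it has nothing to operate on and falls away. Article 8 merely fixes the survival period for Article 5; with Article 5 gone it has nothing to operate on and falls away. Under the severability clause in Article 6, the remaining provisions continue in force. Article 1, Article 2, Article 3, Article 4, and Article 6 remain in effect.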